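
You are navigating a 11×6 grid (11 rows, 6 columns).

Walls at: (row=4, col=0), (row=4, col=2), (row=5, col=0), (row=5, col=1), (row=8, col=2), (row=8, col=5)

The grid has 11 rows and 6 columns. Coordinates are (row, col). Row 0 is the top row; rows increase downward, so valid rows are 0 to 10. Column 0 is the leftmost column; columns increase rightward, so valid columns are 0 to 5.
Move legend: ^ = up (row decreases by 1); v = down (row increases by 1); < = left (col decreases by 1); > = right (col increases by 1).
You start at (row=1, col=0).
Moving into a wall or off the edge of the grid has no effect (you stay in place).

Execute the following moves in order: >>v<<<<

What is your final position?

Answer: Final position: (row=2, col=0)

Derivation:
Start: (row=1, col=0)
  > (right): (row=1, col=0) -> (row=1, col=1)
  > (right): (row=1, col=1) -> (row=1, col=2)
  v (down): (row=1, col=2) -> (row=2, col=2)
  < (left): (row=2, col=2) -> (row=2, col=1)
  < (left): (row=2, col=1) -> (row=2, col=0)
  < (left): blocked, stay at (row=2, col=0)
  < (left): blocked, stay at (row=2, col=0)
Final: (row=2, col=0)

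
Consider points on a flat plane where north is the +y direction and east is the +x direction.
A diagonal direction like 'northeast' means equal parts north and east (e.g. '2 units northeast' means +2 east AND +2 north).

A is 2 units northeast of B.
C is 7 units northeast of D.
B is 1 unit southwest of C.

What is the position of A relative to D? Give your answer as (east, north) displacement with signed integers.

Answer: A is at (east=8, north=8) relative to D.

Derivation:
Place D at the origin (east=0, north=0).
  C is 7 units northeast of D: delta (east=+7, north=+7); C at (east=7, north=7).
  B is 1 unit southwest of C: delta (east=-1, north=-1); B at (east=6, north=6).
  A is 2 units northeast of B: delta (east=+2, north=+2); A at (east=8, north=8).
Therefore A relative to D: (east=8, north=8).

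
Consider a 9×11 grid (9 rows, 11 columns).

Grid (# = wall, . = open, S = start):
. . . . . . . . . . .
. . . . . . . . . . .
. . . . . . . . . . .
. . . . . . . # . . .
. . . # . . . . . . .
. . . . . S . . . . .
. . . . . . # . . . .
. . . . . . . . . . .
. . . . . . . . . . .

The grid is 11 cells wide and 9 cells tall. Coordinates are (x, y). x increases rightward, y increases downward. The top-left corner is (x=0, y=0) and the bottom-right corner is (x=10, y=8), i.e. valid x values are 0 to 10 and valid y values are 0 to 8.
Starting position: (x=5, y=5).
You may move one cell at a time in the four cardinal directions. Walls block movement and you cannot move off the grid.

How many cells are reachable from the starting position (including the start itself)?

Answer: Reachable cells: 96

Derivation:
BFS flood-fill from (x=5, y=5):
  Distance 0: (x=5, y=5)
  Distance 1: (x=5, y=4), (x=4, y=5), (x=6, y=5), (x=5, y=6)
  Distance 2: (x=5, y=3), (x=4, y=4), (x=6, y=4), (x=3, y=5), (x=7, y=5), (x=4, y=6), (x=5, y=7)
  Distance 3: (x=5, y=2), (x=4, y=3), (x=6, y=3), (x=7, y=4), (x=2, y=5), (x=8, y=5), (x=3, y=6), (x=7, y=6), (x=4, y=7), (x=6, y=7), (x=5, y=8)
  Distance 4: (x=5, y=1), (x=4, y=2), (x=6, y=2), (x=3, y=3), (x=2, y=4), (x=8, y=4), (x=1, y=5), (x=9, y=5), (x=2, y=6), (x=8, y=6), (x=3, y=7), (x=7, y=7), (x=4, y=8), (x=6, y=8)
  Distance 5: (x=5, y=0), (x=4, y=1), (x=6, y=1), (x=3, y=2), (x=7, y=2), (x=2, y=3), (x=8, y=3), (x=1, y=4), (x=9, y=4), (x=0, y=5), (x=10, y=5), (x=1, y=6), (x=9, y=6), (x=2, y=7), (x=8, y=7), (x=3, y=8), (x=7, y=8)
  Distance 6: (x=4, y=0), (x=6, y=0), (x=3, y=1), (x=7, y=1), (x=2, y=2), (x=8, y=2), (x=1, y=3), (x=9, y=3), (x=0, y=4), (x=10, y=4), (x=0, y=6), (x=10, y=6), (x=1, y=7), (x=9, y=7), (x=2, y=8), (x=8, y=8)
  Distance 7: (x=3, y=0), (x=7, y=0), (x=2, y=1), (x=8, y=1), (x=1, y=2), (x=9, y=2), (x=0, y=3), (x=10, y=3), (x=0, y=7), (x=10, y=7), (x=1, y=8), (x=9, y=8)
  Distance 8: (x=2, y=0), (x=8, y=0), (x=1, y=1), (x=9, y=1), (x=0, y=2), (x=10, y=2), (x=0, y=8), (x=10, y=8)
  Distance 9: (x=1, y=0), (x=9, y=0), (x=0, y=1), (x=10, y=1)
  Distance 10: (x=0, y=0), (x=10, y=0)
Total reachable: 96 (grid has 96 open cells total)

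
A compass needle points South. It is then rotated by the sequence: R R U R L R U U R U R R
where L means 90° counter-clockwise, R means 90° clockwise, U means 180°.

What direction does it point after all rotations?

Answer: Final heading: North

Derivation:
Start: South
  R (right (90° clockwise)) -> West
  R (right (90° clockwise)) -> North
  U (U-turn (180°)) -> South
  R (right (90° clockwise)) -> West
  L (left (90° counter-clockwise)) -> South
  R (right (90° clockwise)) -> West
  U (U-turn (180°)) -> East
  U (U-turn (180°)) -> West
  R (right (90° clockwise)) -> North
  U (U-turn (180°)) -> South
  R (right (90° clockwise)) -> West
  R (right (90° clockwise)) -> North
Final: North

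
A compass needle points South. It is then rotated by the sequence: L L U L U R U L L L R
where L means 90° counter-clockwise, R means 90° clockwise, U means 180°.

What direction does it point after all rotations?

Start: South
  L (left (90° counter-clockwise)) -> East
  L (left (90° counter-clockwise)) -> North
  U (U-turn (180°)) -> South
  L (left (90° counter-clockwise)) -> East
  U (U-turn (180°)) -> West
  R (right (90° clockwise)) -> North
  U (U-turn (180°)) -> South
  L (left (90° counter-clockwise)) -> East
  L (left (90° counter-clockwise)) -> North
  L (left (90° counter-clockwise)) -> West
  R (right (90° clockwise)) -> North
Final: North

Answer: Final heading: North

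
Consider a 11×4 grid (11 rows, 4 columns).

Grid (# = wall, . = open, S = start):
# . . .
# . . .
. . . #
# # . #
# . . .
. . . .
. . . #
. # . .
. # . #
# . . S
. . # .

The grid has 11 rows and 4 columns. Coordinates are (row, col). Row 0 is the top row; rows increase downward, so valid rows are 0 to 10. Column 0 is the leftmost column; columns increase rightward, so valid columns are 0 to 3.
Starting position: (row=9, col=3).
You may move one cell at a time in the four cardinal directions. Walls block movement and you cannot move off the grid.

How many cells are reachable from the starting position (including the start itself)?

Answer: Reachable cells: 31

Derivation:
BFS flood-fill from (row=9, col=3):
  Distance 0: (row=9, col=3)
  Distance 1: (row=9, col=2), (row=10, col=3)
  Distance 2: (row=8, col=2), (row=9, col=1)
  Distance 3: (row=7, col=2), (row=10, col=1)
  Distance 4: (row=6, col=2), (row=7, col=3), (row=10, col=0)
  Distance 5: (row=5, col=2), (row=6, col=1)
  Distance 6: (row=4, col=2), (row=5, col=1), (row=5, col=3), (row=6, col=0)
  Distance 7: (row=3, col=2), (row=4, col=1), (row=4, col=3), (row=5, col=0), (row=7, col=0)
  Distance 8: (row=2, col=2), (row=8, col=0)
  Distance 9: (row=1, col=2), (row=2, col=1)
  Distance 10: (row=0, col=2), (row=1, col=1), (row=1, col=3), (row=2, col=0)
  Distance 11: (row=0, col=1), (row=0, col=3)
Total reachable: 31 (grid has 31 open cells total)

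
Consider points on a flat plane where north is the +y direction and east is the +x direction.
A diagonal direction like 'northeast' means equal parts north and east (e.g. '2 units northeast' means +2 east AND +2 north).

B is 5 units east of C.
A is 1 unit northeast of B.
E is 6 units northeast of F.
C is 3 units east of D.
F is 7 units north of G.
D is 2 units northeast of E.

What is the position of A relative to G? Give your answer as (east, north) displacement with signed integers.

Answer: A is at (east=17, north=16) relative to G.

Derivation:
Place G at the origin (east=0, north=0).
  F is 7 units north of G: delta (east=+0, north=+7); F at (east=0, north=7).
  E is 6 units northeast of F: delta (east=+6, north=+6); E at (east=6, north=13).
  D is 2 units northeast of E: delta (east=+2, north=+2); D at (east=8, north=15).
  C is 3 units east of D: delta (east=+3, north=+0); C at (east=11, north=15).
  B is 5 units east of C: delta (east=+5, north=+0); B at (east=16, north=15).
  A is 1 unit northeast of B: delta (east=+1, north=+1); A at (east=17, north=16).
Therefore A relative to G: (east=17, north=16).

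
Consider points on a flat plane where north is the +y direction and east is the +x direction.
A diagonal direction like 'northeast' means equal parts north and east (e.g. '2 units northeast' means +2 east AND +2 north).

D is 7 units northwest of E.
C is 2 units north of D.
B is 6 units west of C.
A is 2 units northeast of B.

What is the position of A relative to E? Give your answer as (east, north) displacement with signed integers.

Answer: A is at (east=-11, north=11) relative to E.

Derivation:
Place E at the origin (east=0, north=0).
  D is 7 units northwest of E: delta (east=-7, north=+7); D at (east=-7, north=7).
  C is 2 units north of D: delta (east=+0, north=+2); C at (east=-7, north=9).
  B is 6 units west of C: delta (east=-6, north=+0); B at (east=-13, north=9).
  A is 2 units northeast of B: delta (east=+2, north=+2); A at (east=-11, north=11).
Therefore A relative to E: (east=-11, north=11).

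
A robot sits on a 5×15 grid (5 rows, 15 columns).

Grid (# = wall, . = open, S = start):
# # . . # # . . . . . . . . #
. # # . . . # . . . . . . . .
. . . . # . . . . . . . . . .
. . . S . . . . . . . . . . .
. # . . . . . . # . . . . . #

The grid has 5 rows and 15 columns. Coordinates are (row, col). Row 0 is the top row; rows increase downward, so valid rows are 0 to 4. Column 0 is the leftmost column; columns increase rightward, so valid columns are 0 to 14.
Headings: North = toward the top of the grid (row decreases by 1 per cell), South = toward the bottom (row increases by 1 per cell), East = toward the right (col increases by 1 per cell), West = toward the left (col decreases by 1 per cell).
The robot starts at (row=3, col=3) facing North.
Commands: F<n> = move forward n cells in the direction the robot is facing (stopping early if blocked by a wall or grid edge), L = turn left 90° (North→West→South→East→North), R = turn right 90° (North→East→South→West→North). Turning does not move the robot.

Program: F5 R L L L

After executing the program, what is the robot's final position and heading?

Start: (row=3, col=3), facing North
  F5: move forward 3/5 (blocked), now at (row=0, col=3)
  R: turn right, now facing East
  L: turn left, now facing North
  L: turn left, now facing West
  L: turn left, now facing South
Final: (row=0, col=3), facing South

Answer: Final position: (row=0, col=3), facing South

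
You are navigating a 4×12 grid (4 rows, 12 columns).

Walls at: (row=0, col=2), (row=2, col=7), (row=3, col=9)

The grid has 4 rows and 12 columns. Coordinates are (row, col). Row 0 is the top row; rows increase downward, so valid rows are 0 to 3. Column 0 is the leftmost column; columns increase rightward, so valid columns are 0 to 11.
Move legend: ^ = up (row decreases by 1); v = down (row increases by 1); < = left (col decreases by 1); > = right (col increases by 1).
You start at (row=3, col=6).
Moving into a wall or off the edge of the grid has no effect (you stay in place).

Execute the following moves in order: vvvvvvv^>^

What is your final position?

Start: (row=3, col=6)
  [×7]v (down): blocked, stay at (row=3, col=6)
  ^ (up): (row=3, col=6) -> (row=2, col=6)
  > (right): blocked, stay at (row=2, col=6)
  ^ (up): (row=2, col=6) -> (row=1, col=6)
Final: (row=1, col=6)

Answer: Final position: (row=1, col=6)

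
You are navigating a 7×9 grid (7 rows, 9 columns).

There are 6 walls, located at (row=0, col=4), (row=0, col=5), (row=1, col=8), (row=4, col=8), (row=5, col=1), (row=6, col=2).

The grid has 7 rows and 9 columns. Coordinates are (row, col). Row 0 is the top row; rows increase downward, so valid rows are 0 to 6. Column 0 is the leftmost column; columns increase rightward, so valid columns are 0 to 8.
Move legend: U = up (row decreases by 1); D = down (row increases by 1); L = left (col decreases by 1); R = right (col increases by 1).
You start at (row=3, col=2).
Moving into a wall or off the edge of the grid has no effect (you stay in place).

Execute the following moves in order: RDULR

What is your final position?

Answer: Final position: (row=3, col=3)

Derivation:
Start: (row=3, col=2)
  R (right): (row=3, col=2) -> (row=3, col=3)
  D (down): (row=3, col=3) -> (row=4, col=3)
  U (up): (row=4, col=3) -> (row=3, col=3)
  L (left): (row=3, col=3) -> (row=3, col=2)
  R (right): (row=3, col=2) -> (row=3, col=3)
Final: (row=3, col=3)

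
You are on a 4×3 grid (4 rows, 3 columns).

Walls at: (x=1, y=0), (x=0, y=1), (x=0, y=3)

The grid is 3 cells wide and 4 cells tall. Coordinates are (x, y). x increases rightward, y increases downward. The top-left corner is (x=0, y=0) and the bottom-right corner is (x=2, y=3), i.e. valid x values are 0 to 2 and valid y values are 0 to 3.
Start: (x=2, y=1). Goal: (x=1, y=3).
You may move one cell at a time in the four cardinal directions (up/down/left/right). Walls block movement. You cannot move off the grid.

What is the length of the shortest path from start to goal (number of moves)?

Answer: Shortest path length: 3

Derivation:
BFS from (x=2, y=1) until reaching (x=1, y=3):
  Distance 0: (x=2, y=1)
  Distance 1: (x=2, y=0), (x=1, y=1), (x=2, y=2)
  Distance 2: (x=1, y=2), (x=2, y=3)
  Distance 3: (x=0, y=2), (x=1, y=3)  <- goal reached here
One shortest path (3 moves): (x=2, y=1) -> (x=1, y=1) -> (x=1, y=2) -> (x=1, y=3)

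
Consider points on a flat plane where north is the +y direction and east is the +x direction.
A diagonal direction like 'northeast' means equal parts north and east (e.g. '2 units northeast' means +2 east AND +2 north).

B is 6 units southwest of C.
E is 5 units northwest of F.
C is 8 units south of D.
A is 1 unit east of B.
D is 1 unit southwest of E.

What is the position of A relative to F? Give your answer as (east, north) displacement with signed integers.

Place F at the origin (east=0, north=0).
  E is 5 units northwest of F: delta (east=-5, north=+5); E at (east=-5, north=5).
  D is 1 unit southwest of E: delta (east=-1, north=-1); D at (east=-6, north=4).
  C is 8 units south of D: delta (east=+0, north=-8); C at (east=-6, north=-4).
  B is 6 units southwest of C: delta (east=-6, north=-6); B at (east=-12, north=-10).
  A is 1 unit east of B: delta (east=+1, north=+0); A at (east=-11, north=-10).
Therefore A relative to F: (east=-11, north=-10).

Answer: A is at (east=-11, north=-10) relative to F.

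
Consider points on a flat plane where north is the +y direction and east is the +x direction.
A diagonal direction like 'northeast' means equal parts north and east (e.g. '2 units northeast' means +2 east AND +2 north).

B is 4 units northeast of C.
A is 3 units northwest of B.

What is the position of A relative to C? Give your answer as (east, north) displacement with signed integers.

Answer: A is at (east=1, north=7) relative to C.

Derivation:
Place C at the origin (east=0, north=0).
  B is 4 units northeast of C: delta (east=+4, north=+4); B at (east=4, north=4).
  A is 3 units northwest of B: delta (east=-3, north=+3); A at (east=1, north=7).
Therefore A relative to C: (east=1, north=7).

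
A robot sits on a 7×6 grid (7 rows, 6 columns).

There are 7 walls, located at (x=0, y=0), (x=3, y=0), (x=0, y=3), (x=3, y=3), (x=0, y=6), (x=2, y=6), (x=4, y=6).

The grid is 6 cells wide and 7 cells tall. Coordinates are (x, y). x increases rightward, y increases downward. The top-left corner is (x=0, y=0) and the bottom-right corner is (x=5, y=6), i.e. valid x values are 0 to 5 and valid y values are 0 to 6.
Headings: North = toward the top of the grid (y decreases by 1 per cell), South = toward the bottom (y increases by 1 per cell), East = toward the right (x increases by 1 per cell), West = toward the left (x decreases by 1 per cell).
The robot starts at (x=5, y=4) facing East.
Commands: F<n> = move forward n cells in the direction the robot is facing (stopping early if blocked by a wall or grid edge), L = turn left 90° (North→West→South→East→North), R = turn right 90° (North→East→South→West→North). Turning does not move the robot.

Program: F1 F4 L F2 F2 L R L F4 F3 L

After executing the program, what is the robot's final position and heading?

Start: (x=5, y=4), facing East
  F1: move forward 0/1 (blocked), now at (x=5, y=4)
  F4: move forward 0/4 (blocked), now at (x=5, y=4)
  L: turn left, now facing North
  F2: move forward 2, now at (x=5, y=2)
  F2: move forward 2, now at (x=5, y=0)
  L: turn left, now facing West
  R: turn right, now facing North
  L: turn left, now facing West
  F4: move forward 1/4 (blocked), now at (x=4, y=0)
  F3: move forward 0/3 (blocked), now at (x=4, y=0)
  L: turn left, now facing South
Final: (x=4, y=0), facing South

Answer: Final position: (x=4, y=0), facing South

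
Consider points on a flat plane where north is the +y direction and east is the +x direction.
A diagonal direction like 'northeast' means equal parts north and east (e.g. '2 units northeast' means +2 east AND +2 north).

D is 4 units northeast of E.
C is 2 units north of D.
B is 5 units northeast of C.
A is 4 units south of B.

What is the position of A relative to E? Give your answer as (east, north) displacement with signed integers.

Answer: A is at (east=9, north=7) relative to E.

Derivation:
Place E at the origin (east=0, north=0).
  D is 4 units northeast of E: delta (east=+4, north=+4); D at (east=4, north=4).
  C is 2 units north of D: delta (east=+0, north=+2); C at (east=4, north=6).
  B is 5 units northeast of C: delta (east=+5, north=+5); B at (east=9, north=11).
  A is 4 units south of B: delta (east=+0, north=-4); A at (east=9, north=7).
Therefore A relative to E: (east=9, north=7).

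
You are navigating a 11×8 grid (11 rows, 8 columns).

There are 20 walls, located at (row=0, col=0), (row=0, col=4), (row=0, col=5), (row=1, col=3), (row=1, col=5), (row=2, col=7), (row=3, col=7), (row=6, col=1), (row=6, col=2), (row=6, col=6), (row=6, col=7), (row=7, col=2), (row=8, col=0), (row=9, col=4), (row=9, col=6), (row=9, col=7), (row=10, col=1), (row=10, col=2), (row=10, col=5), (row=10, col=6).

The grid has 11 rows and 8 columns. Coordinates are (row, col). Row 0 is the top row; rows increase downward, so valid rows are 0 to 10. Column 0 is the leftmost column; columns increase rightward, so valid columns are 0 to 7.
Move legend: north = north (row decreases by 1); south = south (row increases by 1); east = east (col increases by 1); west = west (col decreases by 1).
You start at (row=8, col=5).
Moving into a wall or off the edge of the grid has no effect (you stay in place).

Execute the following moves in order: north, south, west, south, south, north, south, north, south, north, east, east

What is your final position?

Answer: Final position: (row=7, col=6)

Derivation:
Start: (row=8, col=5)
  north (north): (row=8, col=5) -> (row=7, col=5)
  south (south): (row=7, col=5) -> (row=8, col=5)
  west (west): (row=8, col=5) -> (row=8, col=4)
  south (south): blocked, stay at (row=8, col=4)
  south (south): blocked, stay at (row=8, col=4)
  north (north): (row=8, col=4) -> (row=7, col=4)
  south (south): (row=7, col=4) -> (row=8, col=4)
  north (north): (row=8, col=4) -> (row=7, col=4)
  south (south): (row=7, col=4) -> (row=8, col=4)
  north (north): (row=8, col=4) -> (row=7, col=4)
  east (east): (row=7, col=4) -> (row=7, col=5)
  east (east): (row=7, col=5) -> (row=7, col=6)
Final: (row=7, col=6)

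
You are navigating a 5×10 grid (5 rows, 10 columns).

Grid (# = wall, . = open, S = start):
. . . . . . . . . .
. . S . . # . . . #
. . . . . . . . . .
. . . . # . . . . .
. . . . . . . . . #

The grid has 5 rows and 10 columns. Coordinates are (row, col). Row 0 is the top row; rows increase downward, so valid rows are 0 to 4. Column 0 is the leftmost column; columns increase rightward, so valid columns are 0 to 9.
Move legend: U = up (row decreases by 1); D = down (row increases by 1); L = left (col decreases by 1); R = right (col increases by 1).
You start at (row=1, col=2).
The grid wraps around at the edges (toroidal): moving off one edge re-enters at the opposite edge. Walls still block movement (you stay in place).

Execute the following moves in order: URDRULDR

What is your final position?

Start: (row=1, col=2)
  U (up): (row=1, col=2) -> (row=0, col=2)
  R (right): (row=0, col=2) -> (row=0, col=3)
  D (down): (row=0, col=3) -> (row=1, col=3)
  R (right): (row=1, col=3) -> (row=1, col=4)
  U (up): (row=1, col=4) -> (row=0, col=4)
  L (left): (row=0, col=4) -> (row=0, col=3)
  D (down): (row=0, col=3) -> (row=1, col=3)
  R (right): (row=1, col=3) -> (row=1, col=4)
Final: (row=1, col=4)

Answer: Final position: (row=1, col=4)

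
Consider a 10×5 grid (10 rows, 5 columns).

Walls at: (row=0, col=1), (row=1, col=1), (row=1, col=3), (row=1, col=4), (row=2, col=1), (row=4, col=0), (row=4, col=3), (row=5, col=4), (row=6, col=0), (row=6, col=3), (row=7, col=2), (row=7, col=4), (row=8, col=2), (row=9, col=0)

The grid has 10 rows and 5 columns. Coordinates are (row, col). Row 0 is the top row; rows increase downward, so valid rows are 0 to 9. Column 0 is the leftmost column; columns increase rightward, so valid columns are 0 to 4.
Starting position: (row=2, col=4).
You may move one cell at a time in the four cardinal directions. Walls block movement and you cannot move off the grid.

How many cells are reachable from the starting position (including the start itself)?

BFS flood-fill from (row=2, col=4):
  Distance 0: (row=2, col=4)
  Distance 1: (row=2, col=3), (row=3, col=4)
  Distance 2: (row=2, col=2), (row=3, col=3), (row=4, col=4)
  Distance 3: (row=1, col=2), (row=3, col=2)
  Distance 4: (row=0, col=2), (row=3, col=1), (row=4, col=2)
  Distance 5: (row=0, col=3), (row=3, col=0), (row=4, col=1), (row=5, col=2)
  Distance 6: (row=0, col=4), (row=2, col=0), (row=5, col=1), (row=5, col=3), (row=6, col=2)
  Distance 7: (row=1, col=0), (row=5, col=0), (row=6, col=1)
  Distance 8: (row=0, col=0), (row=7, col=1)
  Distance 9: (row=7, col=0), (row=8, col=1)
  Distance 10: (row=8, col=0), (row=9, col=1)
  Distance 11: (row=9, col=2)
  Distance 12: (row=9, col=3)
  Distance 13: (row=8, col=3), (row=9, col=4)
  Distance 14: (row=7, col=3), (row=8, col=4)
Total reachable: 35 (grid has 36 open cells total)

Answer: Reachable cells: 35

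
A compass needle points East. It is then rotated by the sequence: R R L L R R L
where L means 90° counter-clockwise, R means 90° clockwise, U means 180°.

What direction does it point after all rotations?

Start: East
  R (right (90° clockwise)) -> South
  R (right (90° clockwise)) -> West
  L (left (90° counter-clockwise)) -> South
  L (left (90° counter-clockwise)) -> East
  R (right (90° clockwise)) -> South
  R (right (90° clockwise)) -> West
  L (left (90° counter-clockwise)) -> South
Final: South

Answer: Final heading: South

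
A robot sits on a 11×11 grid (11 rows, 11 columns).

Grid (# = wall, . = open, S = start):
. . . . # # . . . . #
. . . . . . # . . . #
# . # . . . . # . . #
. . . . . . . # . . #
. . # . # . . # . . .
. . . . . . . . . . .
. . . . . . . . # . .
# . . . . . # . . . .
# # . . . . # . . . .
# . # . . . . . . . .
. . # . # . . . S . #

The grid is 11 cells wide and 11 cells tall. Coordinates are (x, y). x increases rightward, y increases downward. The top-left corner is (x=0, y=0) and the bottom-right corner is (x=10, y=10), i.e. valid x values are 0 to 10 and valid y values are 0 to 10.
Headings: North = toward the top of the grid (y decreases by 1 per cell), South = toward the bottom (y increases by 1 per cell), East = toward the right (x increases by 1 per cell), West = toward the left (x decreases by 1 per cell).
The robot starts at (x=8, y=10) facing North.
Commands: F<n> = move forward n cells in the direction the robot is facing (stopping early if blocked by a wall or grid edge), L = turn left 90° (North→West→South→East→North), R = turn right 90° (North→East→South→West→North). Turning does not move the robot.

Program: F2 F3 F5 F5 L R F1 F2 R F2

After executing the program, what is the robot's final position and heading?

Answer: Final position: (x=10, y=7), facing East

Derivation:
Start: (x=8, y=10), facing North
  F2: move forward 2, now at (x=8, y=8)
  F3: move forward 1/3 (blocked), now at (x=8, y=7)
  F5: move forward 0/5 (blocked), now at (x=8, y=7)
  F5: move forward 0/5 (blocked), now at (x=8, y=7)
  L: turn left, now facing West
  R: turn right, now facing North
  F1: move forward 0/1 (blocked), now at (x=8, y=7)
  F2: move forward 0/2 (blocked), now at (x=8, y=7)
  R: turn right, now facing East
  F2: move forward 2, now at (x=10, y=7)
Final: (x=10, y=7), facing East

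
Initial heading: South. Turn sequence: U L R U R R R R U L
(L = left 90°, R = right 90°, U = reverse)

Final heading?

Start: South
  U (U-turn (180°)) -> North
  L (left (90° counter-clockwise)) -> West
  R (right (90° clockwise)) -> North
  U (U-turn (180°)) -> South
  R (right (90° clockwise)) -> West
  R (right (90° clockwise)) -> North
  R (right (90° clockwise)) -> East
  R (right (90° clockwise)) -> South
  U (U-turn (180°)) -> North
  L (left (90° counter-clockwise)) -> West
Final: West

Answer: Final heading: West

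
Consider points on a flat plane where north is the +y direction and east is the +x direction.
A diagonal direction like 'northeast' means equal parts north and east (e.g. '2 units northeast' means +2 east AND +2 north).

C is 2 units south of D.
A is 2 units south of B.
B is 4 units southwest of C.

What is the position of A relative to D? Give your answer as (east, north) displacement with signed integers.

Place D at the origin (east=0, north=0).
  C is 2 units south of D: delta (east=+0, north=-2); C at (east=0, north=-2).
  B is 4 units southwest of C: delta (east=-4, north=-4); B at (east=-4, north=-6).
  A is 2 units south of B: delta (east=+0, north=-2); A at (east=-4, north=-8).
Therefore A relative to D: (east=-4, north=-8).

Answer: A is at (east=-4, north=-8) relative to D.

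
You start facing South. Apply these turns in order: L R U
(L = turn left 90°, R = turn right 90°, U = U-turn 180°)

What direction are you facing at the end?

Answer: Final heading: North

Derivation:
Start: South
  L (left (90° counter-clockwise)) -> East
  R (right (90° clockwise)) -> South
  U (U-turn (180°)) -> North
Final: North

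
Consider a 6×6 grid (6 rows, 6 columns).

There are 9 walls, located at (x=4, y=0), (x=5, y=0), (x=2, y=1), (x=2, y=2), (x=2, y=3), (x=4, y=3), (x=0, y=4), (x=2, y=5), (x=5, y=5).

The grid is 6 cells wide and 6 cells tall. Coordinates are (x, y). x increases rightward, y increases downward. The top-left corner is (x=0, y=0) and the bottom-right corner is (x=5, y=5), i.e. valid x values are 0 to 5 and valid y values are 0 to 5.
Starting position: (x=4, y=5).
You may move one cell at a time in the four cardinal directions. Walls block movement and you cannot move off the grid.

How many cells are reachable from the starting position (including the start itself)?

BFS flood-fill from (x=4, y=5):
  Distance 0: (x=4, y=5)
  Distance 1: (x=4, y=4), (x=3, y=5)
  Distance 2: (x=3, y=4), (x=5, y=4)
  Distance 3: (x=3, y=3), (x=5, y=3), (x=2, y=4)
  Distance 4: (x=3, y=2), (x=5, y=2), (x=1, y=4)
  Distance 5: (x=3, y=1), (x=5, y=1), (x=4, y=2), (x=1, y=3), (x=1, y=5)
  Distance 6: (x=3, y=0), (x=4, y=1), (x=1, y=2), (x=0, y=3), (x=0, y=5)
  Distance 7: (x=2, y=0), (x=1, y=1), (x=0, y=2)
  Distance 8: (x=1, y=0), (x=0, y=1)
  Distance 9: (x=0, y=0)
Total reachable: 27 (grid has 27 open cells total)

Answer: Reachable cells: 27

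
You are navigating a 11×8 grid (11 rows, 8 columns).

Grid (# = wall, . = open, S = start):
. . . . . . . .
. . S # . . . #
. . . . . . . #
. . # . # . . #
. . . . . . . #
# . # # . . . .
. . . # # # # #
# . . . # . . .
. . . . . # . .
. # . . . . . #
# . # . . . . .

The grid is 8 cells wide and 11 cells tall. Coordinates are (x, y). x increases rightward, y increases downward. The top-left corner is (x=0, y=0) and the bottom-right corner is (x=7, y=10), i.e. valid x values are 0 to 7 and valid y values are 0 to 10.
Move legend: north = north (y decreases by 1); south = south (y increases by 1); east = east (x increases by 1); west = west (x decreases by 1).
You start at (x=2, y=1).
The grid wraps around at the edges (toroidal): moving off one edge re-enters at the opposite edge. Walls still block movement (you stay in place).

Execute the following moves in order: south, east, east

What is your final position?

Answer: Final position: (x=4, y=2)

Derivation:
Start: (x=2, y=1)
  south (south): (x=2, y=1) -> (x=2, y=2)
  east (east): (x=2, y=2) -> (x=3, y=2)
  east (east): (x=3, y=2) -> (x=4, y=2)
Final: (x=4, y=2)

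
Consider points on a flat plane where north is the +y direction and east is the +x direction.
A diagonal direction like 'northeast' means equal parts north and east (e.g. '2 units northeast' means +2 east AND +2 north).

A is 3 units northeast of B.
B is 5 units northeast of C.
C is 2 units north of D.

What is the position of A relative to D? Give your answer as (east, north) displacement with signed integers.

Place D at the origin (east=0, north=0).
  C is 2 units north of D: delta (east=+0, north=+2); C at (east=0, north=2).
  B is 5 units northeast of C: delta (east=+5, north=+5); B at (east=5, north=7).
  A is 3 units northeast of B: delta (east=+3, north=+3); A at (east=8, north=10).
Therefore A relative to D: (east=8, north=10).

Answer: A is at (east=8, north=10) relative to D.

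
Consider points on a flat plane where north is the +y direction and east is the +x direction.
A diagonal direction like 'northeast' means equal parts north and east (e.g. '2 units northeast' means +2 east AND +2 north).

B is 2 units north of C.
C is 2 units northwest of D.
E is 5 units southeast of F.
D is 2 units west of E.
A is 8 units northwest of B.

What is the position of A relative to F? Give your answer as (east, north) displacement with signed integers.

Answer: A is at (east=-7, north=7) relative to F.

Derivation:
Place F at the origin (east=0, north=0).
  E is 5 units southeast of F: delta (east=+5, north=-5); E at (east=5, north=-5).
  D is 2 units west of E: delta (east=-2, north=+0); D at (east=3, north=-5).
  C is 2 units northwest of D: delta (east=-2, north=+2); C at (east=1, north=-3).
  B is 2 units north of C: delta (east=+0, north=+2); B at (east=1, north=-1).
  A is 8 units northwest of B: delta (east=-8, north=+8); A at (east=-7, north=7).
Therefore A relative to F: (east=-7, north=7).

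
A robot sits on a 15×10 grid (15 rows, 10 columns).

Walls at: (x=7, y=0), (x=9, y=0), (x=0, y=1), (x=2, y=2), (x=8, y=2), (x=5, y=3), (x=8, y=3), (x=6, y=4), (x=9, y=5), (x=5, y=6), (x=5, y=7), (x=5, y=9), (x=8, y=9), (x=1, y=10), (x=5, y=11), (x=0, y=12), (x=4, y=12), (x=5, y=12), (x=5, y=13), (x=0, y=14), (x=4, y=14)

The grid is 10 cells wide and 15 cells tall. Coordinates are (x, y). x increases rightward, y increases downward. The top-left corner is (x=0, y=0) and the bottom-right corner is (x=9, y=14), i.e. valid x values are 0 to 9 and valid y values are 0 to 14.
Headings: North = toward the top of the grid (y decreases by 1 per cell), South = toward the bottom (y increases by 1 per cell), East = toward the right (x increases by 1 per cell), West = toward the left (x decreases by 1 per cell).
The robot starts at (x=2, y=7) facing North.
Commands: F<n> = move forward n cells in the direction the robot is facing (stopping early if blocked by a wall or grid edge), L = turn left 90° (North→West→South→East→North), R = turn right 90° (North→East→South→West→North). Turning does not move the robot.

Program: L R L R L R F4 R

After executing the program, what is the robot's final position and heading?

Answer: Final position: (x=2, y=3), facing East

Derivation:
Start: (x=2, y=7), facing North
  L: turn left, now facing West
  R: turn right, now facing North
  L: turn left, now facing West
  R: turn right, now facing North
  L: turn left, now facing West
  R: turn right, now facing North
  F4: move forward 4, now at (x=2, y=3)
  R: turn right, now facing East
Final: (x=2, y=3), facing East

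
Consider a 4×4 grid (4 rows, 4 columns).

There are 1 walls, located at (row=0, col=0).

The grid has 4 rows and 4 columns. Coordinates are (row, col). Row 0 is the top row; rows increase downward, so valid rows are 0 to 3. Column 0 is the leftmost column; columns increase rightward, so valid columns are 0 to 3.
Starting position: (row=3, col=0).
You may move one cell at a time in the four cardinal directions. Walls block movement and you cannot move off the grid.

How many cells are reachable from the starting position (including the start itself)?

Answer: Reachable cells: 15

Derivation:
BFS flood-fill from (row=3, col=0):
  Distance 0: (row=3, col=0)
  Distance 1: (row=2, col=0), (row=3, col=1)
  Distance 2: (row=1, col=0), (row=2, col=1), (row=3, col=2)
  Distance 3: (row=1, col=1), (row=2, col=2), (row=3, col=3)
  Distance 4: (row=0, col=1), (row=1, col=2), (row=2, col=3)
  Distance 5: (row=0, col=2), (row=1, col=3)
  Distance 6: (row=0, col=3)
Total reachable: 15 (grid has 15 open cells total)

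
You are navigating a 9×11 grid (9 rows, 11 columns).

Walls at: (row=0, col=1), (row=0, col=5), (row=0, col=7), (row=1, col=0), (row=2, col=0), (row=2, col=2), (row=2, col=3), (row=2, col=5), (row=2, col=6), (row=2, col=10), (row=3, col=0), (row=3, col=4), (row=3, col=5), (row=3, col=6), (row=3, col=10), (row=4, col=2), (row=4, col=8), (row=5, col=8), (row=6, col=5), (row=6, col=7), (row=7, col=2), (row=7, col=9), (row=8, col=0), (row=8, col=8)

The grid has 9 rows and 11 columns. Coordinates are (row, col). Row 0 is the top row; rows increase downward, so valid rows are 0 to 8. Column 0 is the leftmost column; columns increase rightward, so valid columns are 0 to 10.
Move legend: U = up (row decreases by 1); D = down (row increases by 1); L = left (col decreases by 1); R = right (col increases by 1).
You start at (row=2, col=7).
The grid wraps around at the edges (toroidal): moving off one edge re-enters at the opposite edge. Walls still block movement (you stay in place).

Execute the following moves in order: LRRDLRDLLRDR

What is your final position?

Start: (row=2, col=7)
  L (left): blocked, stay at (row=2, col=7)
  R (right): (row=2, col=7) -> (row=2, col=8)
  R (right): (row=2, col=8) -> (row=2, col=9)
  D (down): (row=2, col=9) -> (row=3, col=9)
  L (left): (row=3, col=9) -> (row=3, col=8)
  R (right): (row=3, col=8) -> (row=3, col=9)
  D (down): (row=3, col=9) -> (row=4, col=9)
  L (left): blocked, stay at (row=4, col=9)
  L (left): blocked, stay at (row=4, col=9)
  R (right): (row=4, col=9) -> (row=4, col=10)
  D (down): (row=4, col=10) -> (row=5, col=10)
  R (right): (row=5, col=10) -> (row=5, col=0)
Final: (row=5, col=0)

Answer: Final position: (row=5, col=0)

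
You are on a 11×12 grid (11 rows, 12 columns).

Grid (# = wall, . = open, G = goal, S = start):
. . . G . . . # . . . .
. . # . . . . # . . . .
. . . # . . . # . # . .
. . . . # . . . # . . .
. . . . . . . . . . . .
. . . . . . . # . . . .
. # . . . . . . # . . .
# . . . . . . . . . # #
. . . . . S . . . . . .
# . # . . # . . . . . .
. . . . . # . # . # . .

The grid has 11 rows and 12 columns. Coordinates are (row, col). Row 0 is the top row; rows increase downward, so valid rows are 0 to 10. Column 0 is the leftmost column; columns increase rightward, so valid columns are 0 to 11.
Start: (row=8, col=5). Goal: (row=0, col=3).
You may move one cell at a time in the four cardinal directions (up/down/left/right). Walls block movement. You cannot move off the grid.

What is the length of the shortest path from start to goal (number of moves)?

Answer: Shortest path length: 10

Derivation:
BFS from (row=8, col=5) until reaching (row=0, col=3):
  Distance 0: (row=8, col=5)
  Distance 1: (row=7, col=5), (row=8, col=4), (row=8, col=6)
  Distance 2: (row=6, col=5), (row=7, col=4), (row=7, col=6), (row=8, col=3), (row=8, col=7), (row=9, col=4), (row=9, col=6)
  Distance 3: (row=5, col=5), (row=6, col=4), (row=6, col=6), (row=7, col=3), (row=7, col=7), (row=8, col=2), (row=8, col=8), (row=9, col=3), (row=9, col=7), (row=10, col=4), (row=10, col=6)
  Distance 4: (row=4, col=5), (row=5, col=4), (row=5, col=6), (row=6, col=3), (row=6, col=7), (row=7, col=2), (row=7, col=8), (row=8, col=1), (row=8, col=9), (row=9, col=8), (row=10, col=3)
  Distance 5: (row=3, col=5), (row=4, col=4), (row=4, col=6), (row=5, col=3), (row=6, col=2), (row=7, col=1), (row=7, col=9), (row=8, col=0), (row=8, col=10), (row=9, col=1), (row=9, col=9), (row=10, col=2), (row=10, col=8)
  Distance 6: (row=2, col=5), (row=3, col=6), (row=4, col=3), (row=4, col=7), (row=5, col=2), (row=6, col=9), (row=8, col=11), (row=9, col=10), (row=10, col=1)
  Distance 7: (row=1, col=5), (row=2, col=4), (row=2, col=6), (row=3, col=3), (row=3, col=7), (row=4, col=2), (row=4, col=8), (row=5, col=1), (row=5, col=9), (row=6, col=10), (row=9, col=11), (row=10, col=0), (row=10, col=10)
  Distance 8: (row=0, col=5), (row=1, col=4), (row=1, col=6), (row=3, col=2), (row=4, col=1), (row=4, col=9), (row=5, col=0), (row=5, col=8), (row=5, col=10), (row=6, col=11), (row=10, col=11)
  Distance 9: (row=0, col=4), (row=0, col=6), (row=1, col=3), (row=2, col=2), (row=3, col=1), (row=3, col=9), (row=4, col=0), (row=4, col=10), (row=5, col=11), (row=6, col=0)
  Distance 10: (row=0, col=3), (row=2, col=1), (row=3, col=0), (row=3, col=10), (row=4, col=11)  <- goal reached here
One shortest path (10 moves): (row=8, col=5) -> (row=7, col=5) -> (row=6, col=5) -> (row=5, col=5) -> (row=4, col=5) -> (row=3, col=5) -> (row=2, col=5) -> (row=2, col=4) -> (row=1, col=4) -> (row=1, col=3) -> (row=0, col=3)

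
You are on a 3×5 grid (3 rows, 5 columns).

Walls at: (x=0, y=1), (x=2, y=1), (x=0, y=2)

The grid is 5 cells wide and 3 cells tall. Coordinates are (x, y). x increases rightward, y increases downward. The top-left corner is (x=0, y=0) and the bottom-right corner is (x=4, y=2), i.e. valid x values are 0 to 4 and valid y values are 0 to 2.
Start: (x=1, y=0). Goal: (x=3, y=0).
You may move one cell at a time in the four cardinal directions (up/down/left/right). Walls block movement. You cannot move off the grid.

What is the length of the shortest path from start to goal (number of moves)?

BFS from (x=1, y=0) until reaching (x=3, y=0):
  Distance 0: (x=1, y=0)
  Distance 1: (x=0, y=0), (x=2, y=0), (x=1, y=1)
  Distance 2: (x=3, y=0), (x=1, y=2)  <- goal reached here
One shortest path (2 moves): (x=1, y=0) -> (x=2, y=0) -> (x=3, y=0)

Answer: Shortest path length: 2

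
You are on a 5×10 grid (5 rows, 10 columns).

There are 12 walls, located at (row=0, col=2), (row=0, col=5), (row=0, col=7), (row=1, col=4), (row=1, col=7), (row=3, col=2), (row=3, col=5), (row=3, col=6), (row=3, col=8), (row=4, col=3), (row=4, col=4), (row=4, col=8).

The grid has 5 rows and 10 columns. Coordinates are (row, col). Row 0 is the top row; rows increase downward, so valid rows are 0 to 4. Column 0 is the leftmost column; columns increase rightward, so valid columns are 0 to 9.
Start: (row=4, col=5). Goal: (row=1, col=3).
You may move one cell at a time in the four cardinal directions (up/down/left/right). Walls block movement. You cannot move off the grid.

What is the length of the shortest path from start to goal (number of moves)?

Answer: Shortest path length: 9

Derivation:
BFS from (row=4, col=5) until reaching (row=1, col=3):
  Distance 0: (row=4, col=5)
  Distance 1: (row=4, col=6)
  Distance 2: (row=4, col=7)
  Distance 3: (row=3, col=7)
  Distance 4: (row=2, col=7)
  Distance 5: (row=2, col=6), (row=2, col=8)
  Distance 6: (row=1, col=6), (row=1, col=8), (row=2, col=5), (row=2, col=9)
  Distance 7: (row=0, col=6), (row=0, col=8), (row=1, col=5), (row=1, col=9), (row=2, col=4), (row=3, col=9)
  Distance 8: (row=0, col=9), (row=2, col=3), (row=3, col=4), (row=4, col=9)
  Distance 9: (row=1, col=3), (row=2, col=2), (row=3, col=3)  <- goal reached here
One shortest path (9 moves): (row=4, col=5) -> (row=4, col=6) -> (row=4, col=7) -> (row=3, col=7) -> (row=2, col=7) -> (row=2, col=6) -> (row=2, col=5) -> (row=2, col=4) -> (row=2, col=3) -> (row=1, col=3)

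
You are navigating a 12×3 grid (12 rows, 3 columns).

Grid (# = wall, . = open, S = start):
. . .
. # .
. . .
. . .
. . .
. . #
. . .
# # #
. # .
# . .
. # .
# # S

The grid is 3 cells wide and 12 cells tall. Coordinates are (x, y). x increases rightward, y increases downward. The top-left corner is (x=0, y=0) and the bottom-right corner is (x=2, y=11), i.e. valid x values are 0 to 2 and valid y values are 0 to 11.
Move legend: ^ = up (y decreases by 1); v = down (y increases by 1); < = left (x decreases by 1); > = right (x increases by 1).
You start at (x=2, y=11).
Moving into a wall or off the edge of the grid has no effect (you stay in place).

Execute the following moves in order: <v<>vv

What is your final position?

Start: (x=2, y=11)
  < (left): blocked, stay at (x=2, y=11)
  v (down): blocked, stay at (x=2, y=11)
  < (left): blocked, stay at (x=2, y=11)
  > (right): blocked, stay at (x=2, y=11)
  v (down): blocked, stay at (x=2, y=11)
  v (down): blocked, stay at (x=2, y=11)
Final: (x=2, y=11)

Answer: Final position: (x=2, y=11)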